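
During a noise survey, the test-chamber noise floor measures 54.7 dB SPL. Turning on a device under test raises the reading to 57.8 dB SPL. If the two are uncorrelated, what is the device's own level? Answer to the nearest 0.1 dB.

Background correction is a power subtraction:
L_src = 10·log₁₀(10^(57.8/10) − 10^(54.7/10)) = 10·log₁₀(307400) = 54.9 dB SPL.

54.9 dB SPL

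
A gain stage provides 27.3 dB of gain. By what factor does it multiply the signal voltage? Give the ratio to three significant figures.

Voltage ratio = 10^(dB/20).
10^(27.3/20) = 10^(1.365) = 23.2.

23.2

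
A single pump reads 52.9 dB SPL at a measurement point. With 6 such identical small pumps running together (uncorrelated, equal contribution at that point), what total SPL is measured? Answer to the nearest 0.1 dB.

6 equal incoherent sources raise the level by 10·log₁₀(6) = 7.78 dB.
L_total = 52.9 + 7.78 = 60.7 dB SPL.

60.7 dB SPL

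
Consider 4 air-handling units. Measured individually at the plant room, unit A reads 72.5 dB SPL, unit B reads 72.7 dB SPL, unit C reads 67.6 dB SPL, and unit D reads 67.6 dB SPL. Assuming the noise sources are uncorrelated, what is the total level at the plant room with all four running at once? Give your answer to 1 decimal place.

76.8 dB SPL

Add the sources as powers (linear), then convert back to dB:
L_total = 10·log₁₀(10^(72.5/10) + 10^(72.7/10) + 10^(67.6/10) + 10^(67.6/10)) = 10·log₁₀(47910000) = 76.8 dB SPL.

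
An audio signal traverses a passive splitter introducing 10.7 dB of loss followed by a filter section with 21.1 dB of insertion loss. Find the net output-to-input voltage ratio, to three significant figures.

Net gain = (−10.7) + (−21.1) = -31.8 dB.
Voltage ratio = 10^(-31.8/20) = 0.0257.

0.0257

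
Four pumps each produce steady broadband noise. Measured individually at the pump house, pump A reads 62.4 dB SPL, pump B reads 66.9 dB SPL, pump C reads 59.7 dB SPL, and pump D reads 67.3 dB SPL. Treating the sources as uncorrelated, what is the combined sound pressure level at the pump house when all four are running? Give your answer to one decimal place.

Incoherent sources sum as intensities:
L_total = 10·log₁₀(10^(62.4/10) + 10^(66.9/10) + 10^(59.7/10) + 10^(67.3/10)) = 10·log₁₀(12940000) = 71.1 dB SPL.

71.1 dB SPL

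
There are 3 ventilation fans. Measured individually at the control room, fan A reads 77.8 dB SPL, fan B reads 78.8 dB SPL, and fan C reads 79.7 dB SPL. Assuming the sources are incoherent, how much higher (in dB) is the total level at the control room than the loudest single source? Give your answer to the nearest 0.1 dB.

Incoherent sources sum as intensities:
L_total = 10·log₁₀(10^(77.8/10) + 10^(78.8/10) + 10^(79.7/10)) = 83.61 dB SPL.
Excess over the loudest (79.7 dB): 83.61 − 79.7 = 3.9 dB.

3.9 dB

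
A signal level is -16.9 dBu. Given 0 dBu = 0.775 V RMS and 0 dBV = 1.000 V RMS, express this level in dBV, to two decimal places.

-19.11 dBV

The offset between the scales is 20·log₁₀(0.775/1.000) = −2.214 dB.
So dBV = -16.9 − 2.214 = -19.11 dBV.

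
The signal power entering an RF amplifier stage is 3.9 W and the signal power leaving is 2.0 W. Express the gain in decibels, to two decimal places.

-2.90 dB

For a power ratio, dB = 10·log₁₀(P₂/P₁).
10·log₁₀(2.0/3.9) = 10·log₁₀(0.5128) = -2.90 dB.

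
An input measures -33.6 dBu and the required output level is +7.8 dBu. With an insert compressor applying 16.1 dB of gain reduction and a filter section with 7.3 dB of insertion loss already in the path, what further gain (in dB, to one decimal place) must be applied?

The required make-up gain is the shortfall in the dB sum.
G = +7.8 − (-33.6) + 16.1 + 7.3 = 64.8 dB.

64.8 dB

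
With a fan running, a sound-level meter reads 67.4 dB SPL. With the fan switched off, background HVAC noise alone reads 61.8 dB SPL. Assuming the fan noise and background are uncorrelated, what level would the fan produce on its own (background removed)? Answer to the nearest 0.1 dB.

Background correction is a power subtraction:
L_src = 10·log₁₀(10^(67.4/10) − 10^(61.8/10)) = 10·log₁₀(3982000) = 66.0 dB SPL.

66.0 dB SPL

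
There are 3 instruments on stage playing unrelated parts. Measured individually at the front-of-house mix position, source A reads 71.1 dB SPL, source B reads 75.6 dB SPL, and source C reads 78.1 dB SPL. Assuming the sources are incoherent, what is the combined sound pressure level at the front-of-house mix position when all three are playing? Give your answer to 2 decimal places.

Incoherent sources sum as intensities:
L_total = 10·log₁₀(10^(71.1/10) + 10^(75.6/10) + 10^(78.1/10)) = 10·log₁₀(113800000) = 80.56 dB SPL.

80.56 dB SPL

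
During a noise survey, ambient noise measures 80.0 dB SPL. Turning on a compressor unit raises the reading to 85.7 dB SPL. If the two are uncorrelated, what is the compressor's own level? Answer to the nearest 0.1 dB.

Subtract intensities: L_src = 10·log₁₀(10^(L_total/10) − 10^(L_bg/10)).
L_src = 10·log₁₀(10^(85.7/10) − 10^(80.0/10)) = 10·log₁₀(271500000) = 84.3 dB SPL.

84.3 dB SPL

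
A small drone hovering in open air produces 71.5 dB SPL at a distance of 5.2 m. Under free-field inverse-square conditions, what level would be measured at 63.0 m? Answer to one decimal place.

49.8 dB SPL

For a point source in a free field, ΔL = −20·log₁₀(d₂/d₁).
ΔL = −20·log₁₀(63.0/5.2) = -21.67 dB, so L₂ = 71.5 + (-21.67) = 49.8 dB SPL.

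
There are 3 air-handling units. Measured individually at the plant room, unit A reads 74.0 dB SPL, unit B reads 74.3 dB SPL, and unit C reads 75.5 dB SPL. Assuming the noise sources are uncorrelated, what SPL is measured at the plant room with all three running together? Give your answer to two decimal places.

Add the sources as powers (linear), then convert back to dB:
L_total = 10·log₁₀(10^(74.0/10) + 10^(74.3/10) + 10^(75.5/10)) = 10·log₁₀(87520000) = 79.42 dB SPL.

79.42 dB SPL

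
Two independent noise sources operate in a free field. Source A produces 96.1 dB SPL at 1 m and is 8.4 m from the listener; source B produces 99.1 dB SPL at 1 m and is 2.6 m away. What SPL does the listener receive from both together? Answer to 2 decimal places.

At the listener: L_A = 96.1 − 20·log₁₀(8.4) = 77.614 dB; L_B = 99.1 − 20·log₁₀(2.6) = 90.801 dB.
Combined: 10·log₁₀(10^(77.614/10)+10^(90.801/10)) = 91.00 dB SPL.

91.00 dB SPL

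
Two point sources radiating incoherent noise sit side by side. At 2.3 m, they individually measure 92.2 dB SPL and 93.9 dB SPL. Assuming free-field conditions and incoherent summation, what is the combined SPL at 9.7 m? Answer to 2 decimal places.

83.64 dB SPL

Combined at 2.3 m: 10·log₁₀(10^(92.2/10)+10^(93.9/10)) = 96.143 dB SPL.
Then apply −20·log₁₀(9.7/2.3) = -12.501 dB → 83.64 dB SPL.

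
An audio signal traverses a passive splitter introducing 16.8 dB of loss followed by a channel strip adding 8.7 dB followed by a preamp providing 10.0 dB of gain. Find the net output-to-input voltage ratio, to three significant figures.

1.24

Net gain = (−16.8) + 8.7 + 10.0 = 1.9 dB.
Voltage ratio = 10^(1.9/20) = 1.24.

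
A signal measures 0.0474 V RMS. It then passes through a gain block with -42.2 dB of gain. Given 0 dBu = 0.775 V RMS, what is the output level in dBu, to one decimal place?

Input level: 20·log₁₀(0.0474/0.775) = -24.27 dBu.
Output: -24.27 − 42.2 = -66.5 dBu.

-66.5 dBu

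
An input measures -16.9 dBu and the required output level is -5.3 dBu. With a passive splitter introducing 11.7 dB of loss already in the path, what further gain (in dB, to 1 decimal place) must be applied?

23.3 dB

The required make-up gain is the shortfall in the dB sum.
G = -5.3 − (-16.9) + 11.7 = 23.3 dB.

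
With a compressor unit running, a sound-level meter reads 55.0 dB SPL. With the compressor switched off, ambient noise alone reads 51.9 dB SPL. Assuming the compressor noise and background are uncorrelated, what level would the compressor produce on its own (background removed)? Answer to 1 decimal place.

52.1 dB SPL

Background correction is a power subtraction:
L_src = 10·log₁₀(10^(55.0/10) − 10^(51.9/10)) = 10·log₁₀(161300) = 52.1 dB SPL.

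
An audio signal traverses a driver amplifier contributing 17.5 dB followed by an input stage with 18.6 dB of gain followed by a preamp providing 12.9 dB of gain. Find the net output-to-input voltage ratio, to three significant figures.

282

Net gain = 17.5 + 18.6 + 12.9 = 49.0 dB.
Voltage ratio = 10^(49.0/20) = 282.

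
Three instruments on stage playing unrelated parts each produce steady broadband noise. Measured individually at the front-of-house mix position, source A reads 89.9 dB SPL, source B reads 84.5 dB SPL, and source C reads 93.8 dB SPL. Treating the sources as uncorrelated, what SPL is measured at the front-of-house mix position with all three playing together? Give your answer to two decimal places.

95.63 dB SPL

Incoherent sources sum as intensities:
L_total = 10·log₁₀(10^(89.9/10) + 10^(84.5/10) + 10^(93.8/10)) = 10·log₁₀(3658000000) = 95.63 dB SPL.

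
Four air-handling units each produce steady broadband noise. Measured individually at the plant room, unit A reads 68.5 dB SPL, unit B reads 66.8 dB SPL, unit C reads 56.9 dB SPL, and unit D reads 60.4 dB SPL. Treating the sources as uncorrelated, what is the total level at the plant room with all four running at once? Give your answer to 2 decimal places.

Incoherent sources sum as intensities:
L_total = 10·log₁₀(10^(68.5/10) + 10^(66.8/10) + 10^(56.9/10) + 10^(60.4/10)) = 10·log₁₀(13450000) = 71.29 dB SPL.

71.29 dB SPL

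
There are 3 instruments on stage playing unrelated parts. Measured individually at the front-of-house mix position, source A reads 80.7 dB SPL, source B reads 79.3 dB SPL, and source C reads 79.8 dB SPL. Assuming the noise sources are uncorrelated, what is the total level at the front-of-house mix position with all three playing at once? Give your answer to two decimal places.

Incoherent sources sum as intensities:
L_total = 10·log₁₀(10^(80.7/10) + 10^(79.3/10) + 10^(79.8/10)) = 10·log₁₀(298100000) = 84.74 dB SPL.

84.74 dB SPL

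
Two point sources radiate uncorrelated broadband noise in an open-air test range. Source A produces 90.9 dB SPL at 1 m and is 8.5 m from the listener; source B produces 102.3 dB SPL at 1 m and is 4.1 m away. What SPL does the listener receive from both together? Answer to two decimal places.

At the listener: L_A = 90.9 − 20·log₁₀(8.5) = 72.312 dB; L_B = 102.3 − 20·log₁₀(4.1) = 90.044 dB.
Combined: 10·log₁₀(10^(72.312/10)+10^(90.044/10)) = 90.12 dB SPL.

90.12 dB SPL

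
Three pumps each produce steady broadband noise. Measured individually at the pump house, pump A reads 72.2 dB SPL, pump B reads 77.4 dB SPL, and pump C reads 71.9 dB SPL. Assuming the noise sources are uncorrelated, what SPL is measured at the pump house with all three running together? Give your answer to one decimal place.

Incoherent sources sum as intensities:
L_total = 10·log₁₀(10^(72.2/10) + 10^(77.4/10) + 10^(71.9/10)) = 10·log₁₀(87040000) = 79.4 dB SPL.

79.4 dB SPL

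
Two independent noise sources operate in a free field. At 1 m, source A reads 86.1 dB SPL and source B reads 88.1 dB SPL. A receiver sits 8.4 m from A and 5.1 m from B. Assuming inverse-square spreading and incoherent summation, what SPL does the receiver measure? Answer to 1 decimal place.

74.9 dB SPL

At the listener: L_A = 86.1 − 20·log₁₀(8.4) = 67.61 dB; L_B = 88.1 − 20·log₁₀(5.1) = 73.95 dB.
Combined: 10·log₁₀(10^(67.61/10)+10^(73.95/10)) = 74.9 dB SPL.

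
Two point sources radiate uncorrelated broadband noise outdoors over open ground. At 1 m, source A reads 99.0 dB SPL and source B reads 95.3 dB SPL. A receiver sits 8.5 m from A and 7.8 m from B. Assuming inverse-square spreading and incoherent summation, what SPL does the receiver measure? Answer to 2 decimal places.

At the listener: L_A = 99.0 − 20·log₁₀(8.5) = 80.412 dB; L_B = 95.3 − 20·log₁₀(7.8) = 77.458 dB.
Combined: 10·log₁₀(10^(80.412/10)+10^(77.458/10)) = 82.19 dB SPL.

82.19 dB SPL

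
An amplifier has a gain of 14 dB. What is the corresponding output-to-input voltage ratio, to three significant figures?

5.01

Voltage ratio = 10^(dB/20).
10^(14/20) = 10^(0.7000) = 5.01.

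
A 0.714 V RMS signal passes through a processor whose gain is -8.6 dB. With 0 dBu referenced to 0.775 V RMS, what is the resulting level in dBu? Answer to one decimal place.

Input level: 20·log₁₀(0.714/0.775) = -0.71 dBu.
Output: -0.71 − 8.6 = -9.3 dBu.

-9.3 dBu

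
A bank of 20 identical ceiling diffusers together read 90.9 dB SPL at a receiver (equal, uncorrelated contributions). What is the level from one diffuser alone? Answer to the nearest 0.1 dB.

20 equal incoherent sources add 10·log₁₀(20) = 13.01 dB over one source.
L_one = 90.9 − 13.01 = 77.9 dB SPL.

77.9 dB SPL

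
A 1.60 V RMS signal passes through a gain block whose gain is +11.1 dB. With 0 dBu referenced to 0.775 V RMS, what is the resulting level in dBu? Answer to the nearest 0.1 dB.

+17.4 dBu

Input level: 20·log₁₀(1.60/0.775) = 6.30 dBu.
Output: 6.30 + 11.1 = +17.4 dBu.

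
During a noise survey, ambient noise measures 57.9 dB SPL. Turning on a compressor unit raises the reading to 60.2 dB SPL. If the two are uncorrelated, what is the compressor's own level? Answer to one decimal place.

Subtract intensities: L_src = 10·log₁₀(10^(L_total/10) − 10^(L_bg/10)).
L_src = 10·log₁₀(10^(60.2/10) − 10^(57.9/10)) = 10·log₁₀(430500) = 56.3 dB SPL.

56.3 dB SPL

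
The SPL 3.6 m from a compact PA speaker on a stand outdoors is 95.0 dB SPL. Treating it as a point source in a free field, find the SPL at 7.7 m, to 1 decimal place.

88.4 dB SPL

Inverse-square spreading gives ΔL = −20·log₁₀(d₂/d₁).
ΔL = −20·log₁₀(7.7/3.6) = -6.60 dB, so L₂ = 95.0 + (-6.60) = 88.4 dB SPL.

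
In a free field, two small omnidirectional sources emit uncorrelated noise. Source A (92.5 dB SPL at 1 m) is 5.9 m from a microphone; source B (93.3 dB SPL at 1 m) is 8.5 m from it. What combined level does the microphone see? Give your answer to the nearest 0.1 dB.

79.1 dB SPL

At the listener: L_A = 92.5 − 20·log₁₀(5.9) = 77.08 dB; L_B = 93.3 − 20·log₁₀(8.5) = 74.71 dB.
Combined: 10·log₁₀(10^(77.08/10)+10^(74.71/10)) = 79.1 dB SPL.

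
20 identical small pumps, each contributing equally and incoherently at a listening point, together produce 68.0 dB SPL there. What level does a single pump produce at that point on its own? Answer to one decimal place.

20 equal incoherent sources add 10·log₁₀(20) = 13.01 dB over one source.
L_one = 68.0 − 13.01 = 55.0 dB SPL.

55.0 dB SPL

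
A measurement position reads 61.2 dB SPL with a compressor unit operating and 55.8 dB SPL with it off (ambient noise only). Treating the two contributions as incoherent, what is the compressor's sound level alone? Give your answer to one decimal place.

Subtract intensities: L_src = 10·log₁₀(10^(L_total/10) − 10^(L_bg/10)).
L_src = 10·log₁₀(10^(61.2/10) − 10^(55.8/10)) = 10·log₁₀(938100) = 59.7 dB SPL.

59.7 dB SPL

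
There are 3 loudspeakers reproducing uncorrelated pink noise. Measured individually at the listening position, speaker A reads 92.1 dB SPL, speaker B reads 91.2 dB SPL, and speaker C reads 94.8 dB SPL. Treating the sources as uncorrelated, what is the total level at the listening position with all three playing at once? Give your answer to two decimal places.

Incoherent sources sum as intensities:
L_total = 10·log₁₀(10^(92.1/10) + 10^(91.2/10) + 10^(94.8/10)) = 10·log₁₀(5960000000) = 97.75 dB SPL.

97.75 dB SPL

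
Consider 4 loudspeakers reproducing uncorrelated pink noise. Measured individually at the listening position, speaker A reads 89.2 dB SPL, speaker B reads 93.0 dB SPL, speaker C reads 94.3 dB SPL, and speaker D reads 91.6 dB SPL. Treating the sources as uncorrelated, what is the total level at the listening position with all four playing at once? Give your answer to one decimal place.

Uncorrelated sources add in intensity (power), not in dB.
L_total = 10·log₁₀(10^(89.2/10) + 10^(93.0/10) + 10^(94.3/10) + 10^(91.6/10)) = 10·log₁₀(6964000000) = 98.4 dB SPL.

98.4 dB SPL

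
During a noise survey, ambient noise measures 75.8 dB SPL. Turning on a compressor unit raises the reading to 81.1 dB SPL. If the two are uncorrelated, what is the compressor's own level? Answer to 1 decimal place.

Remove the background by subtracting linear intensities:
L_src = 10·log₁₀(10^(81.1/10) − 10^(75.8/10)) = 10·log₁₀(90810000) = 79.6 dB SPL.

79.6 dB SPL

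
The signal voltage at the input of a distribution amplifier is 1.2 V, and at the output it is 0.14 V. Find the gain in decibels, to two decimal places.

For a voltage ratio, dB = 20·log₁₀(V₂/V₁).
20·log₁₀(0.14/1.2) = 20·log₁₀(0.1167) = -18.66 dB.

-18.66 dB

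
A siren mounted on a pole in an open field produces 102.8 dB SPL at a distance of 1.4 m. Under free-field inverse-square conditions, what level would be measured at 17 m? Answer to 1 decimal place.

81.1 dB SPL

Free-field point source: level drops by 20·log₁₀ of the distance ratio.
ΔL = −20·log₁₀(17/1.4) = -21.69 dB, so L₂ = 102.8 + (-21.69) = 81.1 dB SPL.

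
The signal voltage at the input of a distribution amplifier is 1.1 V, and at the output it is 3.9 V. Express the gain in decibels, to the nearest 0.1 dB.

For a voltage ratio, dB = 20·log₁₀(V₂/V₁).
20·log₁₀(3.9/1.1) = 20·log₁₀(3.545) = 11.0 dB.

11.0 dB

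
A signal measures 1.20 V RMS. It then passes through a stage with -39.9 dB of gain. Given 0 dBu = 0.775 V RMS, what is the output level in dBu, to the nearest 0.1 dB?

Input level: 20·log₁₀(1.20/0.775) = 3.80 dBu.
Output: 3.80 − 39.9 = -36.1 dBu.

-36.1 dBu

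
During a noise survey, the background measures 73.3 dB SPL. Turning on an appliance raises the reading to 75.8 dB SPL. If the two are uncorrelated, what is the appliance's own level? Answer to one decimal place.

72.2 dB SPL

Remove the background by subtracting linear intensities:
L_src = 10·log₁₀(10^(75.8/10) − 10^(73.3/10)) = 10·log₁₀(16640000) = 72.2 dB SPL.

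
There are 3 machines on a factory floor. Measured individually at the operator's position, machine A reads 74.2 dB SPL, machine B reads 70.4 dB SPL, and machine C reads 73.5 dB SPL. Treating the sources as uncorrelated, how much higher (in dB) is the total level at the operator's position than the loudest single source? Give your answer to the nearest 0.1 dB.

3.6 dB

Uncorrelated sources add in intensity (power), not in dB.
L_total = 10·log₁₀(10^(74.2/10) + 10^(70.4/10) + 10^(73.5/10)) = 77.76 dB SPL.
Excess over the loudest (74.2 dB): 77.76 − 74.2 = 3.6 dB.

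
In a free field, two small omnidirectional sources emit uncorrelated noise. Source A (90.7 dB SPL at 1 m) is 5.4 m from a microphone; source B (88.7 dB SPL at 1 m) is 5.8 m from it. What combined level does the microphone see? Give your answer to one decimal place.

At the listener: L_A = 90.7 − 20·log₁₀(5.4) = 76.05 dB; L_B = 88.7 − 20·log₁₀(5.8) = 73.43 dB.
Combined: 10·log₁₀(10^(76.05/10)+10^(73.43/10)) = 77.9 dB SPL.

77.9 dB SPL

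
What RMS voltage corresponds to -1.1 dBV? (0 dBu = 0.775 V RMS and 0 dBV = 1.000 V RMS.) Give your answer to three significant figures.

V = 1.000 V × 10^(-1.1/20).
= 1.000 × 0.8810 = 0.881 V.

0.881 V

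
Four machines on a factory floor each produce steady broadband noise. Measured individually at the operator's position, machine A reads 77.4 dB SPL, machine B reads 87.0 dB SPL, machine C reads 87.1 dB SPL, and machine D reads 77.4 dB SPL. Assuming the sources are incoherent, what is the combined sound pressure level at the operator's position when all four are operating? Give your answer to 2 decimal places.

Incoherent sources sum as intensities:
L_total = 10·log₁₀(10^(77.4/10) + 10^(87.0/10) + 10^(87.1/10) + 10^(77.4/10)) = 10·log₁₀(1124000000) = 90.51 dB SPL.

90.51 dB SPL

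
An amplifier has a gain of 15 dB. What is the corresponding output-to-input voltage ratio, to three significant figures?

5.62

Voltage ratio = 10^(dB/20).
10^(15/20) = 10^(0.7500) = 5.62.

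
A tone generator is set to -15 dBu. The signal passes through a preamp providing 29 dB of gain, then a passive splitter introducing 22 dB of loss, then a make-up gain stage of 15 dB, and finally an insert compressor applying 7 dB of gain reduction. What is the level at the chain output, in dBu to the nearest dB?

Cascaded gains and losses add directly in dB.
-15 + 29 − 22 + 15 − 7 = 0 dBu.

0 dBu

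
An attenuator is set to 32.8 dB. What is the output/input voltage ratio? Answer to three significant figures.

0.0229

Voltage ratio = 10^(dB/20).
10^(-32.8/20) = 10^(-1.640) = 0.0229.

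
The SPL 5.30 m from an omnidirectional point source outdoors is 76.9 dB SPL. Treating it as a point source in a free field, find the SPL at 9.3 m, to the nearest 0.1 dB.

Inverse-square spreading gives ΔL = −20·log₁₀(d₂/d₁).
ΔL = −20·log₁₀(9.3/5.30) = -4.88 dB, so L₂ = 76.9 + (-4.88) = 72.0 dB SPL.

72.0 dB SPL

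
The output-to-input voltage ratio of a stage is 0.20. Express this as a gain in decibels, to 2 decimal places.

-13.98 dB

Voltage is an amplitude quantity, so gain = 20·log₁₀(V_out/V_in).
20·log₁₀(0.20) = -13.98 dB.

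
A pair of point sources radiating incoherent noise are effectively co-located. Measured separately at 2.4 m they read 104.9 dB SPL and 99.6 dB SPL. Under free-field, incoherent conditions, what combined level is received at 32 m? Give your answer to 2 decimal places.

Combined at 2.4 m: 10·log₁₀(10^(104.9/10)+10^(99.6/10)) = 106.023 dB SPL.
Then apply −20·log₁₀(32/2.4) = -22.499 dB → 83.52 dB SPL.

83.52 dB SPL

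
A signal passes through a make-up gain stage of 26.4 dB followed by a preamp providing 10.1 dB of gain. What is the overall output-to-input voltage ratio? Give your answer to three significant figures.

66.8

Net gain = 26.4 + 10.1 = 36.5 dB.
Voltage ratio = 10^(36.5/20) = 66.8.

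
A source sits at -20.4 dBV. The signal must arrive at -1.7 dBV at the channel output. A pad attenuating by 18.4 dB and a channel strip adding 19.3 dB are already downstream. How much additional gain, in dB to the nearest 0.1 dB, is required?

17.8 dB

The required make-up gain is the shortfall in the dB sum.
G = -1.7 − (-20.4) + 18.4 − 19.3 = 17.8 dB.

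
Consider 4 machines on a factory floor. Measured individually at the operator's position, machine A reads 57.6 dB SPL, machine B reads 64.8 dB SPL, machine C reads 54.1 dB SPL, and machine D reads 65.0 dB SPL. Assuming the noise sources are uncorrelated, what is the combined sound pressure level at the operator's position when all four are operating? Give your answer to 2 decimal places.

Incoherent sources sum as intensities:
L_total = 10·log₁₀(10^(57.6/10) + 10^(64.8/10) + 10^(54.1/10) + 10^(65.0/10)) = 10·log₁₀(7015000) = 68.46 dB SPL.

68.46 dB SPL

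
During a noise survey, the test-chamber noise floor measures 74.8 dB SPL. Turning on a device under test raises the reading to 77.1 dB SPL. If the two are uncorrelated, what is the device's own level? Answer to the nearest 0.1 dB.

Subtract intensities: L_src = 10·log₁₀(10^(L_total/10) − 10^(L_bg/10)).
L_src = 10·log₁₀(10^(77.1/10) − 10^(74.8/10)) = 10·log₁₀(21090000) = 73.2 dB SPL.

73.2 dB SPL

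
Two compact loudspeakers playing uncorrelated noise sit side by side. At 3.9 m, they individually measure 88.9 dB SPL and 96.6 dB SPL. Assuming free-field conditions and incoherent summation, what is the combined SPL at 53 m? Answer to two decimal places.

74.62 dB SPL

Combined at 3.9 m: 10·log₁₀(10^(88.9/10)+10^(96.6/10)) = 97.281 dB SPL.
Then apply −20·log₁₀(53/3.9) = -22.664 dB → 74.62 dB SPL.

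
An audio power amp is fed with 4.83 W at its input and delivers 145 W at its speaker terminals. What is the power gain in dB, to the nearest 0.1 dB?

Power is a power quantity, so gain = 10·log₁₀(P_out/P_in).
10·log₁₀(145/4.83) = 10·log₁₀(30.02) = 14.8 dB.

14.8 dB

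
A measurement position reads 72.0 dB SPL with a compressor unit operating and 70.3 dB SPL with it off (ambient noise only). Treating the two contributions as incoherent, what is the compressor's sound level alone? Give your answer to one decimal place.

67.1 dB SPL

Remove the background by subtracting linear intensities:
L_src = 10·log₁₀(10^(72.0/10) − 10^(70.3/10)) = 10·log₁₀(5134000) = 67.1 dB SPL.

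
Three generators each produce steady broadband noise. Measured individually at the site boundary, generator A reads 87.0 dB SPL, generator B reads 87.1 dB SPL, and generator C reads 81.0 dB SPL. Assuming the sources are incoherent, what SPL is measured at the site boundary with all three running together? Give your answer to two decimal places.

90.57 dB SPL

Add the sources as powers (linear), then convert back to dB:
L_total = 10·log₁₀(10^(87.0/10) + 10^(87.1/10) + 10^(81.0/10)) = 10·log₁₀(1140000000) = 90.57 dB SPL.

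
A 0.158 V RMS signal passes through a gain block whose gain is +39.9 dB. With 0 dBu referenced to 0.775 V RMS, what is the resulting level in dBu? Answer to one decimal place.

Input level: 20·log₁₀(0.158/0.775) = -13.81 dBu.
Output: -13.81 + 39.9 = +26.1 dBu.

+26.1 dBu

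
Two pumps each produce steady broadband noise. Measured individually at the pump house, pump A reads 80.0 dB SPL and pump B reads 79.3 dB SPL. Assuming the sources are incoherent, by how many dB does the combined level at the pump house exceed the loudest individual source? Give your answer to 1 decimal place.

Incoherent sources sum as intensities:
L_total = 10·log₁₀(10^(80.0/10) + 10^(79.3/10)) = 82.67 dB SPL.
Excess over the loudest (80.0 dB): 82.67 − 80.0 = 2.7 dB.

2.7 dB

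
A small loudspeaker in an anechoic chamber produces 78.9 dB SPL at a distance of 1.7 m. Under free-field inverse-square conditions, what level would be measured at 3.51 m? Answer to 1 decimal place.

Free-field point source: level drops by 20·log₁₀ of the distance ratio.
ΔL = −20·log₁₀(3.51/1.7) = -6.30 dB, so L₂ = 78.9 + (-6.30) = 72.6 dB SPL.

72.6 dB SPL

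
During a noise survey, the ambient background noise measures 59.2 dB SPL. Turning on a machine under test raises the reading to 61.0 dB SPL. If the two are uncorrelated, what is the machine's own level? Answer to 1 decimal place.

56.3 dB SPL

Background correction is a power subtraction:
L_src = 10·log₁₀(10^(61.0/10) − 10^(59.2/10)) = 10·log₁₀(427200) = 56.3 dB SPL.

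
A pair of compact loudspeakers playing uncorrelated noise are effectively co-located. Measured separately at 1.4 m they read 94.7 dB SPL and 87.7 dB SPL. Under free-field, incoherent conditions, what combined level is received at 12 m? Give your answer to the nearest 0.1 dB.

76.8 dB SPL

Combined at 1.4 m: 10·log₁₀(10^(94.7/10)+10^(87.7/10)) = 95.49 dB SPL.
Then apply −20·log₁₀(12/1.4) = -18.66 dB → 76.8 dB SPL.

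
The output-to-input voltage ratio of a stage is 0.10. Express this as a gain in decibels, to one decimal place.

-20.0 dB

Voltage ratio → dB uses the 20·log₁₀ form:
20·log₁₀(0.10) = -20.0 dB.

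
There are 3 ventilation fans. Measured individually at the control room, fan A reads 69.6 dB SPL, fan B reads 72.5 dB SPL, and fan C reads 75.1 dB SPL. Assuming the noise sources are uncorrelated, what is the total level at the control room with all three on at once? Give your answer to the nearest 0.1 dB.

Add the sources as powers (linear), then convert back to dB:
L_total = 10·log₁₀(10^(69.6/10) + 10^(72.5/10) + 10^(75.1/10)) = 10·log₁₀(59260000) = 77.7 dB SPL.

77.7 dB SPL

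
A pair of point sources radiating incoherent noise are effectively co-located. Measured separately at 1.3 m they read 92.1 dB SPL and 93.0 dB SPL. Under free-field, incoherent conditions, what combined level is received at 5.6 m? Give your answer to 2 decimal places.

82.90 dB SPL

Combined at 1.3 m: 10·log₁₀(10^(92.1/10)+10^(93.0/10)) = 95.584 dB SPL.
Then apply −20·log₁₀(5.6/1.3) = -12.685 dB → 82.90 dB SPL.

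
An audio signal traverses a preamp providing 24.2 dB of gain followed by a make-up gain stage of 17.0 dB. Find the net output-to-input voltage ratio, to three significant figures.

Net gain = 24.2 + 17.0 = 41.2 dB.
Voltage ratio = 10^(41.2/20) = 115.

115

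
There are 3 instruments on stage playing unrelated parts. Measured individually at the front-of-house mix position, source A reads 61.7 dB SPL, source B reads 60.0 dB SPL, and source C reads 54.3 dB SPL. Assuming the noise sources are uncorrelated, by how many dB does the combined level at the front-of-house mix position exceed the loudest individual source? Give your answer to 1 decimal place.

Add the sources as powers (linear), then convert back to dB:
L_total = 10·log₁₀(10^(61.7/10) + 10^(60.0/10) + 10^(54.3/10)) = 64.39 dB SPL.
Excess over the loudest (61.7 dB): 64.39 − 61.7 = 2.7 dB.

2.7 dB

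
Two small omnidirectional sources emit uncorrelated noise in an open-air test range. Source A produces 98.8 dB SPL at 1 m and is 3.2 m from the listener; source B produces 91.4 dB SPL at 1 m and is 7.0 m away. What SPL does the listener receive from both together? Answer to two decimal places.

At the listener: L_A = 98.8 − 20·log₁₀(3.2) = 88.697 dB; L_B = 91.4 − 20·log₁₀(7.0) = 74.498 dB.
Combined: 10·log₁₀(10^(88.697/10)+10^(74.498/10)) = 88.86 dB SPL.

88.86 dB SPL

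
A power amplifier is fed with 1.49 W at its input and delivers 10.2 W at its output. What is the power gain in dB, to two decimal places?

8.35 dB

For a power ratio, dB = 10·log₁₀(P₂/P₁).
10·log₁₀(10.2/1.49) = 10·log₁₀(6.846) = 8.35 dB.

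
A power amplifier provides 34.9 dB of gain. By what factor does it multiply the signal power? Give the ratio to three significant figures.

3090

Power ratio = 10^(dB/10).
10^(34.9/10) = 10^(3.490) = 3090.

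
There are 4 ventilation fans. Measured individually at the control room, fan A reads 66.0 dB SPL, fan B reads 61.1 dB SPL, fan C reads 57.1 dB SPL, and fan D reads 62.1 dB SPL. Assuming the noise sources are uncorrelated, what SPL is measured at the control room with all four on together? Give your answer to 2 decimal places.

Add the sources as powers (linear), then convert back to dB:
L_total = 10·log₁₀(10^(66.0/10) + 10^(61.1/10) + 10^(57.1/10) + 10^(62.1/10)) = 10·log₁₀(7404000) = 68.69 dB SPL.

68.69 dB SPL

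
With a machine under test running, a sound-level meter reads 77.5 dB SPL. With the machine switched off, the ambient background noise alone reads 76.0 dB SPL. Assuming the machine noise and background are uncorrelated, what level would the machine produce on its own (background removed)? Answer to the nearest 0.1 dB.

Subtract intensities: L_src = 10·log₁₀(10^(L_total/10) − 10^(L_bg/10)).
L_src = 10·log₁₀(10^(77.5/10) − 10^(76.0/10)) = 10·log₁₀(16420000) = 72.2 dB SPL.

72.2 dB SPL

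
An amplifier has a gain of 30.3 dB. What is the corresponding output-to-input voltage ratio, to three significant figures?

Voltage ratio = 10^(dB/20).
10^(30.3/20) = 10^(1.515) = 32.7.

32.7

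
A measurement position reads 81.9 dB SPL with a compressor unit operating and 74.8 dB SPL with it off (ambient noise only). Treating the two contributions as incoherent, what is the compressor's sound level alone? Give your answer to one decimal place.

81.0 dB SPL

Remove the background by subtracting linear intensities:
L_src = 10·log₁₀(10^(81.9/10) − 10^(74.8/10)) = 10·log₁₀(124700000) = 81.0 dB SPL.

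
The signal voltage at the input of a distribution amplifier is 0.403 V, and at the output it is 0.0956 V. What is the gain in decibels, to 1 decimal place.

For a voltage ratio, dB = 20·log₁₀(V₂/V₁).
20·log₁₀(0.0956/0.403) = 20·log₁₀(0.2372) = -12.5 dB.

-12.5 dB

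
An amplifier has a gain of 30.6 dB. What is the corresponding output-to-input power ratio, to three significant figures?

Power ratio = 10^(dB/10).
10^(30.6/10) = 10^(3.060) = 1150.

1150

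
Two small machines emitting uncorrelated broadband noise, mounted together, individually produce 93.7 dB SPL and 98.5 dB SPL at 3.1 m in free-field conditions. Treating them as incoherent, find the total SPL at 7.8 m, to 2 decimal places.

91.73 dB SPL

Combined at 3.1 m: 10·log₁₀(10^(93.7/10)+10^(98.5/10)) = 99.742 dB SPL.
Then apply −20·log₁₀(7.8/3.1) = -8.015 dB → 91.73 dB SPL.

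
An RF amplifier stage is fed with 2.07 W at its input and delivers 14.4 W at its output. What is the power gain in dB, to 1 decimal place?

Power is a power quantity, so gain = 10·log₁₀(P_out/P_in).
10·log₁₀(14.4/2.07) = 10·log₁₀(6.957) = 8.4 dB.

8.4 dB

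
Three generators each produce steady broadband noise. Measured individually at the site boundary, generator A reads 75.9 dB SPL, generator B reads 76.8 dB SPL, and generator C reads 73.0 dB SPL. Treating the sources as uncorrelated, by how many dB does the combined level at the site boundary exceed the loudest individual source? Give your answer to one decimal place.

Incoherent sources sum as intensities:
L_total = 10·log₁₀(10^(75.9/10) + 10^(76.8/10) + 10^(73.0/10)) = 80.28 dB SPL.
Excess over the loudest (76.8 dB): 80.28 − 76.8 = 3.5 dB.

3.5 dB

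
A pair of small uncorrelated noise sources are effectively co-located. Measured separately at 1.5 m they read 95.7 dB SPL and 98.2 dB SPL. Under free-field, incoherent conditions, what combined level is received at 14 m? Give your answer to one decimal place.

80.7 dB SPL

Combined at 1.5 m: 10·log₁₀(10^(95.7/10)+10^(98.2/10)) = 100.14 dB SPL.
Then apply −20·log₁₀(14/1.5) = -19.40 dB → 80.7 dB SPL.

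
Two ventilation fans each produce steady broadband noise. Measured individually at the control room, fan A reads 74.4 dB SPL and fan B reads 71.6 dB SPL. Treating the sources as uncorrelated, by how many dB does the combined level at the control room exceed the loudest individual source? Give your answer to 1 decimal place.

Uncorrelated sources add in intensity (power), not in dB.
L_total = 10·log₁₀(10^(74.4/10) + 10^(71.6/10)) = 76.23 dB SPL.
Excess over the loudest (74.4 dB): 76.23 − 74.4 = 1.8 dB.

1.8 dB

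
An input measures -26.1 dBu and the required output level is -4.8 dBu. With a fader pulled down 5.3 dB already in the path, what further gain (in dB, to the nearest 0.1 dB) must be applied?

26.6 dB

The required make-up gain is the shortfall in the dB sum.
G = -4.8 − (-26.1) + 5.3 = 26.6 dB.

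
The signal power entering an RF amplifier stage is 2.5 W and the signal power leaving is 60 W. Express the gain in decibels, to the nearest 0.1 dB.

13.8 dB

For a power ratio, dB = 10·log₁₀(P₂/P₁).
10·log₁₀(60/2.5) = 10·log₁₀(24.00) = 13.8 dB.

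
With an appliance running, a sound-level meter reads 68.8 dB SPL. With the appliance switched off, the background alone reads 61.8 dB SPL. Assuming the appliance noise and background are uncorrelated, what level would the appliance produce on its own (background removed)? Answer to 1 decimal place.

67.8 dB SPL

Subtract intensities: L_src = 10·log₁₀(10^(L_total/10) − 10^(L_bg/10)).
L_src = 10·log₁₀(10^(68.8/10) − 10^(61.8/10)) = 10·log₁₀(6072000) = 67.8 dB SPL.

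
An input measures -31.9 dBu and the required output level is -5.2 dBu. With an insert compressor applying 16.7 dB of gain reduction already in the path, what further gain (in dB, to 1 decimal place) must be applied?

43.4 dB

The required make-up gain is the shortfall in the dB sum.
G = -5.2 − (-31.9) + 16.7 = 43.4 dB.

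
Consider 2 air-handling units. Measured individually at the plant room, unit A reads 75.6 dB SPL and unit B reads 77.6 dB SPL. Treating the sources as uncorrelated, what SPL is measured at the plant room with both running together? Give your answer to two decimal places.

Add the sources as powers (linear), then convert back to dB:
L_total = 10·log₁₀(10^(75.6/10) + 10^(77.6/10)) = 10·log₁₀(93850000) = 79.72 dB SPL.

79.72 dB SPL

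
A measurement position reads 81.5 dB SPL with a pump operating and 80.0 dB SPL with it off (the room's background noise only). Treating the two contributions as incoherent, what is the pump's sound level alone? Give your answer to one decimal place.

Background correction is a power subtraction:
L_src = 10·log₁₀(10^(81.5/10) − 10^(80.0/10)) = 10·log₁₀(41250000) = 76.2 dB SPL.

76.2 dB SPL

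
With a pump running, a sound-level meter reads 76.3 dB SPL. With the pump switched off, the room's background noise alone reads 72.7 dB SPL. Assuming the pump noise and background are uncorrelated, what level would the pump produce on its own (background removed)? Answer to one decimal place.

Background correction is a power subtraction:
L_src = 10·log₁₀(10^(76.3/10) − 10^(72.7/10)) = 10·log₁₀(24040000) = 73.8 dB SPL.

73.8 dB SPL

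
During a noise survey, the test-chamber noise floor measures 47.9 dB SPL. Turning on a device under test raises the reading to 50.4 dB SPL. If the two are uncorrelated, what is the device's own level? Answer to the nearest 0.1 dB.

Background correction is a power subtraction:
L_src = 10·log₁₀(10^(50.4/10) − 10^(47.9/10)) = 10·log₁₀(47990) = 46.8 dB SPL.

46.8 dB SPL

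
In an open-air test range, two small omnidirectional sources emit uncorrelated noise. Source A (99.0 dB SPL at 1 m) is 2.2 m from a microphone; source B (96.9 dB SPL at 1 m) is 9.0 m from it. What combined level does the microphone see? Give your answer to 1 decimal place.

92.3 dB SPL

At the listener: L_A = 99.0 − 20·log₁₀(2.2) = 92.15 dB; L_B = 96.9 − 20·log₁₀(9.0) = 77.82 dB.
Combined: 10·log₁₀(10^(92.15/10)+10^(77.82/10)) = 92.3 dB SPL.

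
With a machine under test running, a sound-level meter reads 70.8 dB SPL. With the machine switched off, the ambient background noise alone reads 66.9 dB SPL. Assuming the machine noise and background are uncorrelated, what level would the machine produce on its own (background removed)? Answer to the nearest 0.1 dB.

Background correction is a power subtraction:
L_src = 10·log₁₀(10^(70.8/10) − 10^(66.9/10)) = 10·log₁₀(7125000) = 68.5 dB SPL.

68.5 dB SPL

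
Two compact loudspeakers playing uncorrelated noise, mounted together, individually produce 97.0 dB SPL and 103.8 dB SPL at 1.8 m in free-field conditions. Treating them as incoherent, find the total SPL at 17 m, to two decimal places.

85.12 dB SPL

Combined at 1.8 m: 10·log₁₀(10^(97.0/10)+10^(103.8/10)) = 104.624 dB SPL.
Then apply −20·log₁₀(17/1.8) = -19.504 dB → 85.12 dB SPL.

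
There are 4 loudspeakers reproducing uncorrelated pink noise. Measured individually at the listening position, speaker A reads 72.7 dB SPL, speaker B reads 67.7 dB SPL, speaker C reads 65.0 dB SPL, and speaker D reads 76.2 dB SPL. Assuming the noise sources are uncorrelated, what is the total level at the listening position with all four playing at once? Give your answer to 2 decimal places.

78.41 dB SPL

Incoherent sources sum as intensities:
L_total = 10·log₁₀(10^(72.7/10) + 10^(67.7/10) + 10^(65.0/10) + 10^(76.2/10)) = 10·log₁₀(69360000) = 78.41 dB SPL.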